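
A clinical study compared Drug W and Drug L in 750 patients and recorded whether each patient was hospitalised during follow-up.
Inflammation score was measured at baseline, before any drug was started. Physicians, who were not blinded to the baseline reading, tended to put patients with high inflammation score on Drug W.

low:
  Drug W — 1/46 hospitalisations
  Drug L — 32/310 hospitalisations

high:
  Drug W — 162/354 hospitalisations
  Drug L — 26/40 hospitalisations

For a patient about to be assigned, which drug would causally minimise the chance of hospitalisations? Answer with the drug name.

Inflammation score satisfies the back-door criterion: it is not a descendant of the drug, and it blocks the spurious path from drug to outcome. Adjusting for it (i.e., using the within-inflammation score rates) gives the causal effect.
Within each level — low: 2.2% vs 10.3%; high: 45.8% vs 65.0% — Drug W is lower every time.

Drug W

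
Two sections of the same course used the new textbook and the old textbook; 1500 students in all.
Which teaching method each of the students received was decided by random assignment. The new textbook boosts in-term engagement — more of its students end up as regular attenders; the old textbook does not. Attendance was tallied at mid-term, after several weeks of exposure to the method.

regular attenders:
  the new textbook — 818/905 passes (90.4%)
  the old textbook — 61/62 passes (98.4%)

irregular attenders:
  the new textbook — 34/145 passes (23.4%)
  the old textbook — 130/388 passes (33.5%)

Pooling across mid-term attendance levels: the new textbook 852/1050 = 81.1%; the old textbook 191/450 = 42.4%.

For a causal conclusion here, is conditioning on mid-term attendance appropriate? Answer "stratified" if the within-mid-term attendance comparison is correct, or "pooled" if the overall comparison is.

pooled

Mid-term attendance lies on the pathway teaching method → mid-term attendance → outcome, so adjusting for it blocks the indirect effect. For the total causal effect of teaching method, use the unadjusted pooled rates.
Pooled: the new textbook 81.1% vs the old textbook 42.4%; the new textbook is higher overall.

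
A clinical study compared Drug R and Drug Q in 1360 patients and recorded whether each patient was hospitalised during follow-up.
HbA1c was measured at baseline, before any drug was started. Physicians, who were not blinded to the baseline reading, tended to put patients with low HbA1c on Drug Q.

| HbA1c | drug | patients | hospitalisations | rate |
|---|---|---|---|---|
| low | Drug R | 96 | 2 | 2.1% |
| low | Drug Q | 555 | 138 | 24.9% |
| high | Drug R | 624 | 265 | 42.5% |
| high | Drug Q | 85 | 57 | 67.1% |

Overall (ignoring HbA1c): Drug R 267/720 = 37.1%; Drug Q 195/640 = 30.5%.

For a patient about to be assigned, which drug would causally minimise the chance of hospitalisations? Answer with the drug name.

Drug R is lower inside every HbA1c stratum but Drug Q is lower in aggregate. Whether to stratify depends on how HbA1c relates to the drug.
HbA1c is set before the drug has any effect — it is not caused by the drug — and it independently drives the outcome. That makes it a confounder, so the causal comparison is within HbA1c levels.
Within each level — low: 2.1% vs 24.9%; high: 42.5% vs 67.1% — Drug R is lower every time.

Drug R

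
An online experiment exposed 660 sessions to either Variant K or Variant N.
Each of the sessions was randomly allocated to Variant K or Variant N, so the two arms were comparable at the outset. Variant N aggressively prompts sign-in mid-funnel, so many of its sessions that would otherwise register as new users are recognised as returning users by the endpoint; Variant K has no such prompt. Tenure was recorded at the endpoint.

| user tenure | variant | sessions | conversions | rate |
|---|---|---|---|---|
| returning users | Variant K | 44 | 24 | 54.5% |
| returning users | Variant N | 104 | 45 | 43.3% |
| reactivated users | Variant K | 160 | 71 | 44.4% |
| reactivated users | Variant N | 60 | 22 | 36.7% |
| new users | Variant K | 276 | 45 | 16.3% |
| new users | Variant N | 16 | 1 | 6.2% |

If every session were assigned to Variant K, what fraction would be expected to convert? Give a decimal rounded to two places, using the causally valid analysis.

The stratified and pooled comparisons disagree (Variant K wins within each user tenure; Variant N wins overall), so the answer turns on the causal role of user tenure.
The distribution of user tenure is itself part of what the variant does — it is an intermediate outcome. Holding it fixed would remove that part of the effect; the total effect is the pooled difference.
So P(outcome | do(Variant K)) is just the pooled rate for Variant K: 140/480 = 0.292.

0.29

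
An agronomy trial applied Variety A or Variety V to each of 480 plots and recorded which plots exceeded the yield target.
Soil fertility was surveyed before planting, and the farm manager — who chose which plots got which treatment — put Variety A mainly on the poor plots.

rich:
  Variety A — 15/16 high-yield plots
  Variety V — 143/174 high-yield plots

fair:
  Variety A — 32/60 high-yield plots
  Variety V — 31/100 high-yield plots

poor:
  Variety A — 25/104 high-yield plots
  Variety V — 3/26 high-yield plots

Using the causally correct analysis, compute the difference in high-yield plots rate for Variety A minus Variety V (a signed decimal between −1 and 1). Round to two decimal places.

+0.15

Variety A is higher inside every soil fertility stratum but Variety V is higher in aggregate. Whether to stratify depends on how soil fertility relates to the variety.
Since soil fertility is a pre-existing factor (not a product of the variety) and it affects the outcome on its own, it is a confounder. The stratified rates, not the pooled rate, identify the causal effect.
Adjusting over the population distribution of soil fertility: 0.396·(0.938−0.822) + 0.333·(0.533−0.310) + 0.271·(0.240−0.115) = +0.154.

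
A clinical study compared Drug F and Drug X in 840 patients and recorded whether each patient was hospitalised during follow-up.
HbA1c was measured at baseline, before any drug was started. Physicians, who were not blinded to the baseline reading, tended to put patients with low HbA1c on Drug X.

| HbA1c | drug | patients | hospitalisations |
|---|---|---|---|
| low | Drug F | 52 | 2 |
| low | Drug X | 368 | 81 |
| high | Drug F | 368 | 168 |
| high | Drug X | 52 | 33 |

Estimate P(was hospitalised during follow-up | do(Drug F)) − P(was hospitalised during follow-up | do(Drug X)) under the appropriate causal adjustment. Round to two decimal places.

-0.18

Within every HbA1c level Drug F has the lower rate, yet pooled Drug X does — Simpson's reversal.
The imbalance in HbA1c arose from how patients were allocated, not from anything the drug did; and HbA1c independently affects the outcome. The pooled gap is confounded — condition on HbA1c.
Adjusting over the population distribution of HbA1c: 0.500·(0.038−0.220) + 0.500·(0.457−0.635) = -0.180.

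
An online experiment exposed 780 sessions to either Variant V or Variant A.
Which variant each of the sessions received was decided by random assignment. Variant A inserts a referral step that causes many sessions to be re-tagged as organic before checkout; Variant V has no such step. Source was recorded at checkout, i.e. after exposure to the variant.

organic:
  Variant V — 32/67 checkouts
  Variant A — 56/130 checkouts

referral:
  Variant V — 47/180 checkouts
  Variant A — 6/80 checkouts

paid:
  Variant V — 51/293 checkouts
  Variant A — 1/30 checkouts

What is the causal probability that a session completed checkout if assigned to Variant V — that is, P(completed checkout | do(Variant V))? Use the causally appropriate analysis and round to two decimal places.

0.24

Within every traffic source level Variant V has the higher rate, yet pooled Variant A does — Simpson's reversal.
The distribution of traffic source is itself part of what the variant does — it is an intermediate outcome. Holding it fixed would remove that part of the effect; the total effect is the pooled difference.
So P(outcome | do(Variant V)) is just the pooled rate for Variant V: 130/540 = 0.241.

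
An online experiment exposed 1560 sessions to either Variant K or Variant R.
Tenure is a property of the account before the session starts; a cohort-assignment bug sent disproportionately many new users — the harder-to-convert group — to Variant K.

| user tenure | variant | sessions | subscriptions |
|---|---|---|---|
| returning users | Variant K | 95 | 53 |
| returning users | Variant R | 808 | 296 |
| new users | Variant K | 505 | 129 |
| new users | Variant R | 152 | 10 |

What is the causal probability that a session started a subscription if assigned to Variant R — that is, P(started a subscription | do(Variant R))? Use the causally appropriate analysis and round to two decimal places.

0.24

User tenure is set before the variant has any effect — it is not caused by the variant — and it independently drives the outcome. That makes it a confounder, so the causal comparison is within user tenure levels.
Standardising Variant R to the population user tenure mix: 0.579·296/808 + 0.421·10/152 = 0.240.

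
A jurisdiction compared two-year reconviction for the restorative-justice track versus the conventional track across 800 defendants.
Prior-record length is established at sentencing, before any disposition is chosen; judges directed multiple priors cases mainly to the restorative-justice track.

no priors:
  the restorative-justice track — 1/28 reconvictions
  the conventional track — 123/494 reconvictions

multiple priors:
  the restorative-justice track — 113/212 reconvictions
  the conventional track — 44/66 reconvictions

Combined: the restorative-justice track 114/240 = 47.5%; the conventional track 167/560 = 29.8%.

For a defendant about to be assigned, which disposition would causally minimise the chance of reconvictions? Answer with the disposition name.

Within every prior-record length level the restorative-justice track has the lower rate, yet pooled the conventional track does — Simpson's reversal.
Prior-record length differs across dispositions for reasons unrelated to any effect of the disposition itself, and it separately predicts the outcome — a classic confounder. We must compare within prior-record length levels.
Within each level — no priors: 3.6% vs 24.9%; multiple priors: 53.3% vs 66.7% — the restorative-justice track is lower every time.

the restorative-justice track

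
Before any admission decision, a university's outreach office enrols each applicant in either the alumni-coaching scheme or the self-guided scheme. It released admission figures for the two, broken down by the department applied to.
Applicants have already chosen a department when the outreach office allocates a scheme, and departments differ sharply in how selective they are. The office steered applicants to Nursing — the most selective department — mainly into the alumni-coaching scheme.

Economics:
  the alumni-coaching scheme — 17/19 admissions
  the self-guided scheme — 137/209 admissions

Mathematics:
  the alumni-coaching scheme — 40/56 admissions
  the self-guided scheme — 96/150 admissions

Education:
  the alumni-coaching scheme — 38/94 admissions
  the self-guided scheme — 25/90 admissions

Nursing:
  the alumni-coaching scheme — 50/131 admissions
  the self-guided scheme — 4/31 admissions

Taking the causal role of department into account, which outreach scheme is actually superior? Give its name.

the alumni-coaching scheme

Here department is a common cause — it drives both which outreach scheme a case falls under and the outcome. The crude comparison mixes populations; the stratum-specific rates are the causally relevant ones.
Within each level — Economics: 89.5% vs 65.6%; Mathematics: 71.4% vs 64.0%; Education: 40.4% vs 27.8%; Nursing: 38.2% vs 12.9% — the alumni-coaching scheme is higher every time.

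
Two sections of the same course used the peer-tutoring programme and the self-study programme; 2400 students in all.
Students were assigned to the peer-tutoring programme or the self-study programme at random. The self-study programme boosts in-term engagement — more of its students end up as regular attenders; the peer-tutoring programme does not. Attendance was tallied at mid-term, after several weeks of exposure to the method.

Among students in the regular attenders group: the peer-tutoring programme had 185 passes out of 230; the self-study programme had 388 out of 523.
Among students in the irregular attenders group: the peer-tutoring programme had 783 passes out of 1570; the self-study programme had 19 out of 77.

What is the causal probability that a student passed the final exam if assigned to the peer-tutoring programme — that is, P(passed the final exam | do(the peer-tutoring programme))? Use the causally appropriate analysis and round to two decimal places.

The stratified and pooled comparisons disagree (the peer-tutoring programme wins within each mid-term attendance; the self-study programme wins overall), so the answer turns on the causal role of mid-term attendance.
Stratifying would compare teaching methods among students the teaching methods themselves sorted into mid-term attendance groups — a form of selection on an intermediate. The unconditioned pooled rates give the total causal effect.
So P(outcome | do(the peer-tutoring programme)) is just the pooled rate for the peer-tutoring programme: 968/1800 = 0.538.

0.54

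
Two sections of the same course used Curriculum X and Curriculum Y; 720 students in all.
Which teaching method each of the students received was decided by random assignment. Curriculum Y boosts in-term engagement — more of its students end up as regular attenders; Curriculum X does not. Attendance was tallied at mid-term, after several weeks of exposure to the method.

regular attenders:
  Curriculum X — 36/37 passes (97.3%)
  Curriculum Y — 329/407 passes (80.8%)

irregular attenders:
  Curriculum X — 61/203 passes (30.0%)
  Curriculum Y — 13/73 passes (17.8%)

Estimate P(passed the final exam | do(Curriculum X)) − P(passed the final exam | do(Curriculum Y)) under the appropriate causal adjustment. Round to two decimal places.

-0.31

Curriculum X is higher inside every mid-term attendance stratum but Curriculum Y is higher in aggregate. Whether to stratify depends on how mid-term attendance relates to the teaching method.
The distribution of mid-term attendance is itself part of what the teaching method does — it is an intermediate outcome. Holding it fixed would remove that part of the effect; the total effect is the pooled difference.
The causal difference is the pooled difference: 0.404 − 0.713 = -0.308.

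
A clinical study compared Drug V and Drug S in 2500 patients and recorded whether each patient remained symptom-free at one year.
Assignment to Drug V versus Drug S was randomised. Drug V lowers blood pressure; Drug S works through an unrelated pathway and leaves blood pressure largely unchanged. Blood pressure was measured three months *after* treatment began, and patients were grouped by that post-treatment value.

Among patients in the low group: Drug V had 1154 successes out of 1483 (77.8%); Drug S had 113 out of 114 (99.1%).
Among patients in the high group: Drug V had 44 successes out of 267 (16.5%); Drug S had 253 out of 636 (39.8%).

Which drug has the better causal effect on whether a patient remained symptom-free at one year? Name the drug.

Drug V

The stratified and pooled comparisons disagree (Drug S wins within each blood pressure; Drug V wins overall), so the answer turns on the causal role of blood pressure.
Because the drug influences blood pressure, blood pressure is a post-treatment mediator, not a confounder. Stratifying on it would bias the estimate; the causal effect is the crude pooled difference.
Pooled: Drug V 68.5% vs Drug S 48.8%; Drug V is higher overall.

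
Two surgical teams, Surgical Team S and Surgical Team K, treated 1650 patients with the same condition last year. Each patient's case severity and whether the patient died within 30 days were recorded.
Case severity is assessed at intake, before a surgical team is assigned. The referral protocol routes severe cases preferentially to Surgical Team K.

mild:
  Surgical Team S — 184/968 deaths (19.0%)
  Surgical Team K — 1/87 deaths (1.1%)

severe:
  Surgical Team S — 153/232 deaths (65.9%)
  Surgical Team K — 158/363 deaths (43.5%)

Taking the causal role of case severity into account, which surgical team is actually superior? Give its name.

Surgical Team K

Nothing the surgical team does changes case severity; the imbalance is an allocation artefact. With case severity also predicting the outcome, the pooled figure is confounded, and the within-stratum comparison is the causal one.
Within each level — mild: 19.0% vs 1.1%; severe: 65.9% vs 43.5% — Surgical Team K is lower every time.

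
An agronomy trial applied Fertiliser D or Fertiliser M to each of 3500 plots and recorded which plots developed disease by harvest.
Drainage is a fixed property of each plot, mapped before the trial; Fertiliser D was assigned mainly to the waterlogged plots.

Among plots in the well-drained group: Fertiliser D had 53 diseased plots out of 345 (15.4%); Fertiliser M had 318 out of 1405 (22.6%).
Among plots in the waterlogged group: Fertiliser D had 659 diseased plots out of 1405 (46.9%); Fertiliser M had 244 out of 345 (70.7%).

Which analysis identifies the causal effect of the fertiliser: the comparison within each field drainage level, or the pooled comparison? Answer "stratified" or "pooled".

Fertiliser D is lower inside every field drainage stratum but Fertiliser M is lower in aggregate. Whether to stratify depends on how field drainage relates to the fertiliser.
The imbalance in field drainage arose from how plots were allocated, not from anything the fertiliser did; and field drainage independently affects the outcome. The pooled gap is confounded — condition on field drainage.
Within each level — well-drained: 15.4% vs 22.6%; waterlogged: 46.9% vs 70.7% — Fertiliser D is lower every time.

stratified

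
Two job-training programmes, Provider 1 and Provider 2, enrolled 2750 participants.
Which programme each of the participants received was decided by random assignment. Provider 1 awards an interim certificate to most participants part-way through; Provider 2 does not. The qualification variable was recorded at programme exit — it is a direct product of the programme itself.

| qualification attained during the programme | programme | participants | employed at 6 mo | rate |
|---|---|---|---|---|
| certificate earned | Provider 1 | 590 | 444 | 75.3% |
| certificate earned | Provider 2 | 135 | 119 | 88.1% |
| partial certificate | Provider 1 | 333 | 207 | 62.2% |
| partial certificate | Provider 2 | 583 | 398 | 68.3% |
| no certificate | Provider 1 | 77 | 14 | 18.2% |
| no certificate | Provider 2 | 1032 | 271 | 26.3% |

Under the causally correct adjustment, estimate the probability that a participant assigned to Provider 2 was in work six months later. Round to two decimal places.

0.45

Provider 2 is higher inside every qualification attained during the programme stratum but Provider 1 is higher in aggregate. Whether to stratify depends on how qualification attained during the programme relates to the programme.
Qualification attained during the programme here is a post-treatment variable shaped by the programme; conditioning on it would introduce bias rather than remove it. The overall comparison is the causal one.
So P(outcome | do(Provider 2)) is just the pooled rate for Provider 2: 788/1750 = 0.450.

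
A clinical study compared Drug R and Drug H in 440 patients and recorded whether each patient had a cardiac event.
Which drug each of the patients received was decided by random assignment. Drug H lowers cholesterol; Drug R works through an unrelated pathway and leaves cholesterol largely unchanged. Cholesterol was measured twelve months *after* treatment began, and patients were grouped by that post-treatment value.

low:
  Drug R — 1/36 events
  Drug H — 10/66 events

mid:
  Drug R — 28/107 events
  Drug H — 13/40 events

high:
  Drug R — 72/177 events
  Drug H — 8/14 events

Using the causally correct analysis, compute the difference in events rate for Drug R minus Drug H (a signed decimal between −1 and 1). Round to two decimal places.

Stratifying would compare drugs among patients the drugs themselves sorted into cholesterol groups — a form of selection on an intermediate. The unconditioned pooled rates give the total causal effect.
The causal difference is the pooled difference: 0.316 − 0.258 = +0.057.

+0.06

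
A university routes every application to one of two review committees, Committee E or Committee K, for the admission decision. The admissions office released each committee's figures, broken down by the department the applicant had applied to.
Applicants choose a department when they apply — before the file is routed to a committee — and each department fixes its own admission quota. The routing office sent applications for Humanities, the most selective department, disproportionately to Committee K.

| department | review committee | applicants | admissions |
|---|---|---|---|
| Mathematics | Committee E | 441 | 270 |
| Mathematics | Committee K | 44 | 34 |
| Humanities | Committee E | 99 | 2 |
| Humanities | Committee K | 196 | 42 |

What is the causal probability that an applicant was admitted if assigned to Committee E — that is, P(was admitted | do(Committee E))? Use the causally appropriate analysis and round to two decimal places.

Nothing the review committee does changes department; the imbalance is an allocation artefact. With department also predicting the outcome, the pooled figure is confounded, and the within-stratum comparison is the causal one.
Standardising Committee E to the population department mix: 0.622·270/441 + 0.378·2/99 = 0.388.

0.39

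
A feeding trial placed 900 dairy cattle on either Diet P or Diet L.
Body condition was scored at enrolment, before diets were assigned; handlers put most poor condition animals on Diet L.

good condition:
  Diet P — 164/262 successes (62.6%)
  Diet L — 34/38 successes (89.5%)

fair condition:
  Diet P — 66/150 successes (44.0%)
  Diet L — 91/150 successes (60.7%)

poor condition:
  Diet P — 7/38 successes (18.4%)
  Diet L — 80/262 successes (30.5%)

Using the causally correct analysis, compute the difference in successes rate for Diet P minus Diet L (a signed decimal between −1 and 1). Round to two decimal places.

The starting body condition-specific comparison favours Diet L throughout, but the pooled figures favour Diet P. The question is whether to condition on starting body condition.
Starting body condition differs across diets for reasons unrelated to any effect of the diet itself, and it separately predicts the outcome — a classic confounder. We must compare within starting body condition levels.
Adjusting over the population distribution of starting body condition: 0.333·(0.626−0.895) + 0.333·(0.440−0.607) + 0.333·(0.184−0.305) = -0.186.

-0.19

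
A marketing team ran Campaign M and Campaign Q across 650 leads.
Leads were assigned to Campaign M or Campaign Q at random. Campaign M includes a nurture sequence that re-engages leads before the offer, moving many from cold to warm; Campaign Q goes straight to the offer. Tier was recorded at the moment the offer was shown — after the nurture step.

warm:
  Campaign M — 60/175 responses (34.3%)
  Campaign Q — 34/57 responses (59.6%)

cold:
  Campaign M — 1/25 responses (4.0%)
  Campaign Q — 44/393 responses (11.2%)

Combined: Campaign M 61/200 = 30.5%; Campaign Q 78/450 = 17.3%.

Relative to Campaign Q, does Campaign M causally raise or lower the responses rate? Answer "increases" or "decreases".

Campaign Q is higher inside every engagement tier stratum but Campaign M is higher in aggregate. Whether to stratify depends on how engagement tier relates to the campaign.
Because the campaign influences engagement tier, engagement tier is a post-treatment mediator, not a confounder. Stratifying on it would bias the estimate; the causal effect is the crude pooled difference.
Pooled: Campaign M 30.5% vs Campaign Q 17.3%; Campaign M is higher overall.

increases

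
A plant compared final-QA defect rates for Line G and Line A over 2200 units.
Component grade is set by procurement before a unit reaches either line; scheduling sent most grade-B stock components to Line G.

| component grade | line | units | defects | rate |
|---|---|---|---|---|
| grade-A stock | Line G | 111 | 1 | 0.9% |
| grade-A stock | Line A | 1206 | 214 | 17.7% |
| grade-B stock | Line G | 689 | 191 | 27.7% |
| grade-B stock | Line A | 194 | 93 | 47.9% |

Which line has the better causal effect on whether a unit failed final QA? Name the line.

Within every component grade level Line G has the lower rate, yet pooled Line A does — Simpson's reversal.
Component grade is set before the line has any effect — it is not caused by the line — and it independently drives the outcome. That makes it a confounder, so the causal comparison is within component grade levels.
Within each level — grade-A stock: 0.9% vs 17.7%; grade-B stock: 27.7% vs 47.9% — Line G is lower every time.

Line G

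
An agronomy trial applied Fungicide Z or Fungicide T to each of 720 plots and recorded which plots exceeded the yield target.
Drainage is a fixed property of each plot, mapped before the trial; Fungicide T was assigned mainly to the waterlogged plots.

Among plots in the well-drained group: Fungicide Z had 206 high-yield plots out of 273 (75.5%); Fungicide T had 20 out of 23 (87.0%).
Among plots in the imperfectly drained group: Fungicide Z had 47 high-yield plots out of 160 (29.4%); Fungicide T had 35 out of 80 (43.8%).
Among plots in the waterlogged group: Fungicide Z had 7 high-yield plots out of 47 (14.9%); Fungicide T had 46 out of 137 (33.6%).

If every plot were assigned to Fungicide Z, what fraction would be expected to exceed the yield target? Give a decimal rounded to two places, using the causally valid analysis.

Nothing the fungicide does changes field drainage; the imbalance is an allocation artefact. With field drainage also predicting the outcome, the pooled figure is confounded, and the within-stratum comparison is the causal one.
Standardising Fungicide Z to the population field drainage mix: 0.411·206/273 + 0.333·47/160 + 0.256·7/47 = 0.446.

0.45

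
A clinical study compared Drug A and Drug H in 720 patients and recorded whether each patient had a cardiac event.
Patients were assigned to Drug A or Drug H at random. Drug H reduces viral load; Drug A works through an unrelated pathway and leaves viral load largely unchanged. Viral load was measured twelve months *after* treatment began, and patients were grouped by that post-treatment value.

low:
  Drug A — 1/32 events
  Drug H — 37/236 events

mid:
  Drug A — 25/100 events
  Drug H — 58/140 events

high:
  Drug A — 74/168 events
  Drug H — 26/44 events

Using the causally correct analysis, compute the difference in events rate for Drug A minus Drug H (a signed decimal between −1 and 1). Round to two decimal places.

The stratified and pooled comparisons disagree (Drug A wins within each viral load; Drug H wins overall), so the answer turns on the causal role of viral load.
Viral load is downstream of the drug. One should not condition on a consequence of treatment, so the overall rates are the right comparison.
The causal difference is the pooled difference: 0.333 − 0.288 = +0.045.

+0.05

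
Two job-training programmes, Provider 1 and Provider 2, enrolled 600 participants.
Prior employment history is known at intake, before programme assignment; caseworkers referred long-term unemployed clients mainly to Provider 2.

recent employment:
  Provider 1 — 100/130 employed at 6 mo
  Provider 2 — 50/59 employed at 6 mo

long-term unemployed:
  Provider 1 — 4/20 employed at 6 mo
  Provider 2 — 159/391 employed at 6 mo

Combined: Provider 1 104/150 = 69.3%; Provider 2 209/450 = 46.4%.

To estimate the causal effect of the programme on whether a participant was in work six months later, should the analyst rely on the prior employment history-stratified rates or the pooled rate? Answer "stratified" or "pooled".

stratified

The prior employment history-specific comparison favours Provider 2 throughout, but the pooled figures favour Provider 1. The question is whether to condition on prior employment history.
Nothing the programme does changes prior employment history; the imbalance is an allocation artefact. With prior employment history also predicting the outcome, the pooled figure is confounded, and the within-stratum comparison is the causal one.
Within each level — recent employment: 76.9% vs 84.7%; long-term unemployed: 20.0% vs 40.7% — Provider 2 is higher every time.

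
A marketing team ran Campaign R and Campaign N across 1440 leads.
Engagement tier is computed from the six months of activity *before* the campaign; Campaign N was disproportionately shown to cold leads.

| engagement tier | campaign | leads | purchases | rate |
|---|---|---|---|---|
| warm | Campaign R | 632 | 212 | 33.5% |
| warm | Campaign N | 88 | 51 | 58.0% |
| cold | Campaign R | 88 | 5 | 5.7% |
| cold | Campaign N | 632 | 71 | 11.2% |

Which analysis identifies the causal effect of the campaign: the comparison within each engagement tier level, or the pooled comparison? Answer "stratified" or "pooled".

stratified

The engagement tier-specific comparison favours Campaign N throughout, but the pooled figures favour Campaign R. The question is whether to condition on engagement tier.
Engagement tier is set before the campaign has any effect — it is not caused by the campaign — and it independently drives the outcome. That makes it a confounder, so the causal comparison is within engagement tier levels.
Within each level — warm: 33.5% vs 58.0%; cold: 5.7% vs 11.2% — Campaign N is higher every time.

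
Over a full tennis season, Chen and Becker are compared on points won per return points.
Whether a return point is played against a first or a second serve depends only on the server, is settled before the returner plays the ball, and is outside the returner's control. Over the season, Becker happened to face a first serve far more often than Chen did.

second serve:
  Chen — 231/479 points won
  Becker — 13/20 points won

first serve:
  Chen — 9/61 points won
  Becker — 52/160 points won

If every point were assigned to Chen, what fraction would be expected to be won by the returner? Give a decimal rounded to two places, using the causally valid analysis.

0.38

Here serve type is a common cause — it drives both which player a case falls under and the outcome. The crude comparison mixes populations; the stratum-specific rates are the causally relevant ones.
Standardising Chen to the population serve type mix: 0.693·231/479 + 0.307·9/61 = 0.380.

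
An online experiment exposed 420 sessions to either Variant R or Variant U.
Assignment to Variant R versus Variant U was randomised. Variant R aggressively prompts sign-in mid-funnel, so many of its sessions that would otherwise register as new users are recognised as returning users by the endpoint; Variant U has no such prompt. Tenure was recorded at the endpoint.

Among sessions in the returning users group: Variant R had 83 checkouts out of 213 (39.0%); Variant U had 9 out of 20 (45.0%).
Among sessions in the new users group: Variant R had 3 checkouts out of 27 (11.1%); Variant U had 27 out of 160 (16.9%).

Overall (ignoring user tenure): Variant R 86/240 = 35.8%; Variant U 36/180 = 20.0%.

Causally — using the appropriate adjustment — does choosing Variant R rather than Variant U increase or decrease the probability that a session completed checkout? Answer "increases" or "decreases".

increases

User tenure here is a post-treatment variable shaped by the variant; conditioning on it would introduce bias rather than remove it. The overall comparison is the causal one.
Pooled: Variant R 35.8% vs Variant U 20.0%; Variant R is higher overall.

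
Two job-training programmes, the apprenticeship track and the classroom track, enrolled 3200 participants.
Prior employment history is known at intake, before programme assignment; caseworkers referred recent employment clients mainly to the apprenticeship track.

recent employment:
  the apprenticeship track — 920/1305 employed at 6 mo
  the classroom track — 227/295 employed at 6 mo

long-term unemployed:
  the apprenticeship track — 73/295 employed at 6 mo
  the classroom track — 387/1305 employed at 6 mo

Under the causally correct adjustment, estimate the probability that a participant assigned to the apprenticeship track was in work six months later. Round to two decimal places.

The imbalance in prior employment history arose from how participants were allocated, not from anything the programme did; and prior employment history independently affects the outcome. The pooled gap is confounded — condition on prior employment history.
Standardising the apprenticeship track to the population prior employment history mix: 0.500·920/1305 + 0.500·73/295 = 0.476.

0.48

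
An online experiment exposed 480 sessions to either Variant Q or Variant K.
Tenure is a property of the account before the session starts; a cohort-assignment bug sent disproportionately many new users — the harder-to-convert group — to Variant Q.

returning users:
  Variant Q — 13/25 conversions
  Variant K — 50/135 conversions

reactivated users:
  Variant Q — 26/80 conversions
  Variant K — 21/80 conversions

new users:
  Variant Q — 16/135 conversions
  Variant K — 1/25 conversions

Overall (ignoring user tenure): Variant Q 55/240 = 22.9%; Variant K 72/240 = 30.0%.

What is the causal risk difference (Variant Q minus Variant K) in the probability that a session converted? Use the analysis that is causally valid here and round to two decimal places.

+0.10

Nothing the variant does changes user tenure; the imbalance is an allocation artefact. With user tenure also predicting the outcome, the pooled figure is confounded, and the within-stratum comparison is the causal one.
Adjusting over the population distribution of user tenure: 0.333·(0.520−0.370) + 0.333·(0.325−0.263) + 0.333·(0.119−0.040) = +0.097.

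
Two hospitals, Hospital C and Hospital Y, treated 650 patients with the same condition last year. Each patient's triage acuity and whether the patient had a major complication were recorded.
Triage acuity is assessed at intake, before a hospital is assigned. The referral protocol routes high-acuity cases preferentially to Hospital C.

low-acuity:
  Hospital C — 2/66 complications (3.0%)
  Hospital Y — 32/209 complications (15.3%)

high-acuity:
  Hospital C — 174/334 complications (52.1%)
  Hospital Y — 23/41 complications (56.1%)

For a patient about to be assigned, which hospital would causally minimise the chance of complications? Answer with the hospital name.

Hospital C is lower inside every triage acuity stratum but Hospital Y is lower in aggregate. Whether to stratify depends on how triage acuity relates to the hospital.
Triage acuity satisfies the back-door criterion: it is not a descendant of the hospital, and it blocks the spurious path from hospital to outcome. Adjusting for it (i.e., using the within-triage acuity rates) gives the causal effect.
Within each level — low-acuity: 3.0% vs 15.3%; high-acuity: 52.1% vs 56.1% — Hospital C is lower every time.

Hospital C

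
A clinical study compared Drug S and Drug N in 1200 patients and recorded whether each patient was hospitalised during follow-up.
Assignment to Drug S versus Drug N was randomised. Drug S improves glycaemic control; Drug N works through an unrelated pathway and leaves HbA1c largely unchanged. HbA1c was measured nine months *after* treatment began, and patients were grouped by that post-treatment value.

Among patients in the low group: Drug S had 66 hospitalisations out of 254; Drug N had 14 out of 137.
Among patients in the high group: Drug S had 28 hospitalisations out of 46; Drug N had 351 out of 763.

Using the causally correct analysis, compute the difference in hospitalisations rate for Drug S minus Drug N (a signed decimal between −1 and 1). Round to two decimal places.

-0.09

The HbA1c-specific comparison favours Drug N throughout, but the pooled figures favour Drug S. The question is whether to condition on HbA1c.
HbA1c is downstream of the drug. One should not condition on a consequence of treatment, so the overall rates are the right comparison.
The causal difference is the pooled difference: 0.313 − 0.406 = -0.092.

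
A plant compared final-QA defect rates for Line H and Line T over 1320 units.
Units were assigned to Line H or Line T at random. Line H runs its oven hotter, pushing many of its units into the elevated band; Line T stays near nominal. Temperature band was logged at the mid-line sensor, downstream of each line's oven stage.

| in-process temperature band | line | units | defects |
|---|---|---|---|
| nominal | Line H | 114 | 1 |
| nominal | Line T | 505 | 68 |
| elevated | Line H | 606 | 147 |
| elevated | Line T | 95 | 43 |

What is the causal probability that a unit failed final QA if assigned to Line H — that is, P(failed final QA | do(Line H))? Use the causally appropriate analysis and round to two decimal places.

0.21

In-process temperature band is downstream of the line. One should not condition on a consequence of treatment, so the overall rates are the right comparison.
So P(outcome | do(Line H)) is just the pooled rate for Line H: 148/720 = 0.206.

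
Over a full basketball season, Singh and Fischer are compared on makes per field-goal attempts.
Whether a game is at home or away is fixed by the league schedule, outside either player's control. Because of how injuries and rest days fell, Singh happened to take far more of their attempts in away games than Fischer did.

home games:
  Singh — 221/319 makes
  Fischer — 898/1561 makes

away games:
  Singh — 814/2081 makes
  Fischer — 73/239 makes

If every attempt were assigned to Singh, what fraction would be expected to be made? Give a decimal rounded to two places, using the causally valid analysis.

0.53

Within every game venue level Singh has the higher rate, yet pooled Fischer does — Simpson's reversal.
Game venue differs across players for reasons unrelated to any effect of the player itself, and it separately predicts the outcome — a classic confounder. We must compare within game venue levels.
Standardising Singh to the population game venue mix: 0.448·221/319 + 0.552·814/2081 = 0.526.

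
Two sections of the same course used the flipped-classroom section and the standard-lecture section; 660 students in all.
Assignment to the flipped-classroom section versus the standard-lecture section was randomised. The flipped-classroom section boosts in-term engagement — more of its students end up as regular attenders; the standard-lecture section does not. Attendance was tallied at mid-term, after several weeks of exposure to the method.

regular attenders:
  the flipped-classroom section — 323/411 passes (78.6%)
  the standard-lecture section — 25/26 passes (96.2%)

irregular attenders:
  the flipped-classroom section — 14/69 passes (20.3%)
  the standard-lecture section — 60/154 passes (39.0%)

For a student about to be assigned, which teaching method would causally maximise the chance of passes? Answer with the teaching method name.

The distribution of mid-term attendance is itself part of what the teaching method does — it is an intermediate outcome. Holding it fixed would remove that part of the effect; the total effect is the pooled difference.
Pooled: the flipped-classroom section 70.2% vs the standard-lecture section 47.2%; the flipped-classroom section is higher overall.

the flipped-classroom section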